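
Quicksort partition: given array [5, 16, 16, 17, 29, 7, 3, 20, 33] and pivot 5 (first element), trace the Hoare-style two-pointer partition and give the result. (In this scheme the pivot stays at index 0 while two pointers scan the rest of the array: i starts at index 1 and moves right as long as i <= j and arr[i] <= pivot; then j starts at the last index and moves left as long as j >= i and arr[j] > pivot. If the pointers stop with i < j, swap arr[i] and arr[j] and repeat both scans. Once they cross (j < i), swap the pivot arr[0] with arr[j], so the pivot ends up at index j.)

Hoare-style two-pointer partition with pivot = 5:

Initial array: [5, 16, 16, 17, 29, 7, 3, 20, 33]

Pointers start at i = 1, j = 8.
i stops at index 1 (arr[1]=16 > 5), j stops at index 6 (arr[6]=3 <= 5): swap arr[1] and arr[6], array becomes [5, 3, 16, 17, 29, 7, 16, 20, 33]
i ends at 2, j ends at 1: the pointers have crossed (j < i), so scanning stops.

Swap pivot arr[0] with arr[1] to place pivot at position 1: [3, 5, 16, 17, 29, 7, 16, 20, 33]
Pivot position: 1

After partitioning with pivot 5, the array becomes [3, 5, 16, 17, 29, 7, 16, 20, 33]. The pivot is placed at index 1. All elements to the left of the pivot are <= 5, and all elements to the right are > 5.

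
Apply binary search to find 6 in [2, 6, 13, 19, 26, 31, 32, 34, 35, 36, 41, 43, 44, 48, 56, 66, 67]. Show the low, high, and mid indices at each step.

Binary search for 6 in [2, 6, 13, 19, 26, 31, 32, 34, 35, 36, 41, 43, 44, 48, 56, 66, 67]:

lo=0, hi=16, mid=8, arr[mid]=35 -> 35 > 6, search left half
lo=0, hi=7, mid=3, arr[mid]=19 -> 19 > 6, search left half
lo=0, hi=2, mid=1, arr[mid]=6 -> Found target at index 1!

Binary search finds 6 at index 1 after 3 comparisons. The search repeatedly halves the search space by comparing with the middle element.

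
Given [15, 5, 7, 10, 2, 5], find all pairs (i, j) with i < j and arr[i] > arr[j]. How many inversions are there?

Finding inversions in [15, 5, 7, 10, 2, 5]:

(0, 1): arr[0]=15 > arr[1]=5
(0, 2): arr[0]=15 > arr[2]=7
(0, 3): arr[0]=15 > arr[3]=10
(0, 4): arr[0]=15 > arr[4]=2
(0, 5): arr[0]=15 > arr[5]=5
(1, 4): arr[1]=5 > arr[4]=2
(2, 4): arr[2]=7 > arr[4]=2
(2, 5): arr[2]=7 > arr[5]=5
(3, 4): arr[3]=10 > arr[4]=2
(3, 5): arr[3]=10 > arr[5]=5

Total inversions: 10

The array has 10 inversion(s): (0,1), (0,2), (0,3), (0,4), (0,5), (1,4), (2,4), (2,5), (3,4), (3,5). Each pair (i,j) satisfies i < j and arr[i] > arr[j].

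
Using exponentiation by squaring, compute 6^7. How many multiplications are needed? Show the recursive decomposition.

Computing 6^7 by squaring (build up from 6^1; each line after the first costs one multiplication):

6^1 = 6
6^2 = (6^1)^2 = 6^2 = 36
6^3 = 6 * 6^2 = 6 * 36 = 216
6^6 = (6^3)^2 = 216^2 = 46656
6^7 = 6 * 6^6 = 6 * 46656 = 279936

Result: 279936
Multiplications needed: 4 (4 lines after 6^1)

6^7 = 279936. Using exponentiation by squaring, this requires 4 multiplications. The key idea: if the exponent is even, square the half-power; if odd, multiply by the base once.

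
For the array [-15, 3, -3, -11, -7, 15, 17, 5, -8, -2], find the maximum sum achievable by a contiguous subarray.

Using Kadane's algorithm on [-15, 3, -3, -11, -7, 15, 17, 5, -8, -2]:

Scanning through the array:
Position 1 (value 3): max_ending_here = 3, max_so_far = 3
Position 2 (value -3): max_ending_here = 0, max_so_far = 3
Position 3 (value -11): max_ending_here = -11, max_so_far = 3
Position 4 (value -7): max_ending_here = -7, max_so_far = 3
Position 5 (value 15): max_ending_here = 15, max_so_far = 15
Position 6 (value 17): max_ending_here = 32, max_so_far = 32
Position 7 (value 5): max_ending_here = 37, max_so_far = 37
Position 8 (value -8): max_ending_here = 29, max_so_far = 37
Position 9 (value -2): max_ending_here = 27, max_so_far = 37

Maximum subarray: [15, 17, 5]
Maximum sum: 37

The maximum subarray is [15, 17, 5] with sum 37. This subarray runs from index 5 to index 7.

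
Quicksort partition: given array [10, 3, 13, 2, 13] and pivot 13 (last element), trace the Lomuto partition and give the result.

Lomuto partition with pivot = 13:

Initial array: [10, 3, 13, 2, 13]

arr[0]=10 <= 13: swap with position 0, array becomes [10, 3, 13, 2, 13]
arr[1]=3 <= 13: swap with position 1, array becomes [10, 3, 13, 2, 13]
arr[2]=13 <= 13: swap with position 2, array becomes [10, 3, 13, 2, 13]
arr[3]=2 <= 13: swap with position 3, array becomes [10, 3, 13, 2, 13]

Place pivot at position 4: [10, 3, 13, 2, 13]
Pivot position: 4

After partitioning with pivot 13, the array becomes [10, 3, 13, 2, 13]. The pivot is placed at index 4. All elements to the left of the pivot are <= 13, and all elements to the right are > 13.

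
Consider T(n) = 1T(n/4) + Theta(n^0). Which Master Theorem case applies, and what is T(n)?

Master Theorem for T(n) = 1T(n/4) + O(n^0):

a = 1, b = 4, c = 0
log_b(a) = log_4(1) = 0.0000

Case 2: c = 0 = log_4(1) = 0.0000
T(n) = O(n^0 log n) = O(log n)

For T(n) = 1T(n/4) + O(n^0): log_4(1) = 0.0000. This is Case 2 of the Master Theorem (c = log_b(a), equal work at all levels), giving O(log n).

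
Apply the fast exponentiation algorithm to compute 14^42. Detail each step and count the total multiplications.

Computing 14^42 by squaring (build up from 14^1; each line after the first costs one multiplication):

14^1 = 14
14^2 = (14^1)^2 = 14^2 = 196
14^4 = (14^2)^2 = 196^2 = 38416
14^5 = 14 * 14^4 = 14 * 38416 = 537824
14^10 = (14^5)^2 = 537824^2 = 289254654976
14^20 = (14^10)^2 = 289254654976^2 = 83668255425284801560576
14^21 = 14 * 14^20 = 14 * 83668255425284801560576 = 1171355575953987221848064
14^42 = (14^21)^2 = 1171355575953987221848064^2 = 1372073885318497127491074758162987278899500548096

Result: 1372073885318497127491074758162987278899500548096
Multiplications needed: 7 (7 lines after 14^1)

14^42 = 1372073885318497127491074758162987278899500548096. Using exponentiation by squaring, this requires 7 multiplications. The key idea: if the exponent is even, square the half-power; if odd, multiply by the base once.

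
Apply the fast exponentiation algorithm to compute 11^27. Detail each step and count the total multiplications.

Computing 11^27 by squaring (build up from 11^1; each line after the first costs one multiplication):

11^1 = 11
11^2 = (11^1)^2 = 11^2 = 121
11^3 = 11 * 11^2 = 11 * 121 = 1331
11^6 = (11^3)^2 = 1331^2 = 1771561
11^12 = (11^6)^2 = 1771561^2 = 3138428376721
11^13 = 11 * 11^12 = 11 * 3138428376721 = 34522712143931
11^26 = (11^13)^2 = 34522712143931^2 = 1191817653772720942460132761
11^27 = 11 * 11^26 = 11 * 1191817653772720942460132761 = 13109994191499930367061460371

Result: 13109994191499930367061460371
Multiplications needed: 7 (7 lines after 11^1)

11^27 = 13109994191499930367061460371. Using exponentiation by squaring, this requires 7 multiplications. The key idea: if the exponent is even, square the half-power; if odd, multiply by the base once.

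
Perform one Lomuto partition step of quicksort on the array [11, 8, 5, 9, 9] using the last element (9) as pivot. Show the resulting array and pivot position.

Lomuto partition with pivot = 9:

Initial array: [11, 8, 5, 9, 9]

arr[0]=11 > 9: no swap
arr[1]=8 <= 9: swap with position 0, array becomes [8, 11, 5, 9, 9]
arr[2]=5 <= 9: swap with position 1, array becomes [8, 5, 11, 9, 9]
arr[3]=9 <= 9: swap with position 2, array becomes [8, 5, 9, 11, 9]

Place pivot at position 3: [8, 5, 9, 9, 11]
Pivot position: 3

After partitioning with pivot 9, the array becomes [8, 5, 9, 9, 11]. The pivot is placed at index 3. All elements to the left of the pivot are <= 9, and all elements to the right are > 9.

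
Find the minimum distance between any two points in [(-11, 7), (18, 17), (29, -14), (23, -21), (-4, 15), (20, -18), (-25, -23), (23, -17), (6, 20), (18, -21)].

Computing all pairwise distances among 10 points:

d((-11, 7), (18, 17)) = 30.6757
d((-11, 7), (29, -14)) = 45.1774
d((-11, 7), (23, -21)) = 44.0454
d((-11, 7), (-4, 15)) = 10.6301
d((-11, 7), (20, -18)) = 39.8246
d((-11, 7), (-25, -23)) = 33.1059
d((-11, 7), (23, -17)) = 41.6173
d((-11, 7), (6, 20)) = 21.4009
d((-11, 7), (18, -21)) = 40.3113
d((18, 17), (29, -14)) = 32.8938
d((18, 17), (23, -21)) = 38.3275
d((18, 17), (-4, 15)) = 22.0907
d((18, 17), (20, -18)) = 35.0571
d((18, 17), (-25, -23)) = 58.7282
d((18, 17), (23, -17)) = 34.3657
d((18, 17), (6, 20)) = 12.3693
d((18, 17), (18, -21)) = 38.0
d((29, -14), (23, -21)) = 9.2195
d((29, -14), (-4, 15)) = 43.9318
d((29, -14), (20, -18)) = 9.8489
d((29, -14), (-25, -23)) = 54.7449
d((29, -14), (23, -17)) = 6.7082
d((29, -14), (6, 20)) = 41.0488
d((29, -14), (18, -21)) = 13.0384
d((23, -21), (-4, 15)) = 45.0
d((23, -21), (20, -18)) = 4.2426
d((23, -21), (-25, -23)) = 48.0416
d((23, -21), (23, -17)) = 4.0
d((23, -21), (6, 20)) = 44.3847
d((23, -21), (18, -21)) = 5.0
d((-4, 15), (20, -18)) = 40.8044
d((-4, 15), (-25, -23)) = 43.4166
d((-4, 15), (23, -17)) = 41.8688
d((-4, 15), (6, 20)) = 11.1803
d((-4, 15), (18, -21)) = 42.19
d((20, -18), (-25, -23)) = 45.2769
d((20, -18), (23, -17)) = 3.1623 <-- minimum
d((20, -18), (6, 20)) = 40.4969
d((20, -18), (18, -21)) = 3.6056
d((-25, -23), (23, -17)) = 48.3735
d((-25, -23), (6, 20)) = 53.0094
d((-25, -23), (18, -21)) = 43.0465
d((23, -17), (6, 20)) = 40.7185
d((23, -17), (18, -21)) = 6.4031
d((6, 20), (18, -21)) = 42.72

Closest pair: (20, -18) and (23, -17) with distance 3.1623

The closest pair is (20, -18) and (23, -17) with Euclidean distance 3.1623. For 10 points, brute-force pairwise comparison is shown above. For large n, the divide-and-conquer algorithm (sort by x, recurse on halves, check the dividing strip) achieves O(n log n).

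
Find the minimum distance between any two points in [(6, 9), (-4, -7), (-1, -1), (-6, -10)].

Computing all pairwise distances among 4 points:

d((6, 9), (-4, -7)) = 18.868
d((6, 9), (-1, -1)) = 12.2066
d((6, 9), (-6, -10)) = 22.4722
d((-4, -7), (-1, -1)) = 6.7082
d((-4, -7), (-6, -10)) = 3.6056 <-- minimum
d((-1, -1), (-6, -10)) = 10.2956

Closest pair: (-4, -7) and (-6, -10) with distance 3.6056

The closest pair is (-4, -7) and (-6, -10) with Euclidean distance 3.6056. For 4 points, brute-force pairwise comparison is shown above. For large n, the divide-and-conquer algorithm (sort by x, recurse on halves, check the dividing strip) achieves O(n log n).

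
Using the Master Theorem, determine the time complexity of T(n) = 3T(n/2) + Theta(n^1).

Master Theorem for T(n) = 3T(n/2) + O(n^1):

a = 3, b = 2, c = 1
log_b(a) = log_2(3) = 1.5850

Case 1: c = 1 < log_2(3) = 1.5850
T(n) = O(n^(log_2 3))

For T(n) = 3T(n/2) + O(n^1): log_2(3) = 1.5850. This is Case 1 of the Master Theorem (c < log_b(a), work dominated by leaves), giving O(n^(log_2 3)).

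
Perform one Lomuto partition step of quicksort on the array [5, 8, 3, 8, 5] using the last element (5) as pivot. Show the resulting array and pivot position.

Lomuto partition with pivot = 5:

Initial array: [5, 8, 3, 8, 5]

arr[0]=5 <= 5: swap with position 0, array becomes [5, 8, 3, 8, 5]
arr[1]=8 > 5: no swap
arr[2]=3 <= 5: swap with position 1, array becomes [5, 3, 8, 8, 5]
arr[3]=8 > 5: no swap

Place pivot at position 2: [5, 3, 5, 8, 8]
Pivot position: 2

After partitioning with pivot 5, the array becomes [5, 3, 5, 8, 8]. The pivot is placed at index 2. All elements to the left of the pivot are <= 5, and all elements to the right are > 5.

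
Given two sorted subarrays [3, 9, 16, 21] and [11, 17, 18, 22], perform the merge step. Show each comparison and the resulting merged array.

Merging process:

Compare 3 vs 11: take 3 from left. Merged: [3]
Compare 9 vs 11: take 9 from left. Merged: [3, 9]
Compare 16 vs 11: take 11 from right. Merged: [3, 9, 11]
Compare 16 vs 17: take 16 from left. Merged: [3, 9, 11, 16]
Compare 21 vs 17: take 17 from right. Merged: [3, 9, 11, 16, 17]
Compare 21 vs 18: take 18 from right. Merged: [3, 9, 11, 16, 17, 18]
Compare 21 vs 22: take 21 from left. Merged: [3, 9, 11, 16, 17, 18, 21]
Append remaining from right: [22]. Merged: [3, 9, 11, 16, 17, 18, 21, 22]

Final merged array: [3, 9, 11, 16, 17, 18, 21, 22]
Total comparisons: 7

The merged array is [3, 9, 11, 16, 17, 18, 21, 22], requiring 7 comparisons. The merge step runs in O(n) time where n is the total number of elements.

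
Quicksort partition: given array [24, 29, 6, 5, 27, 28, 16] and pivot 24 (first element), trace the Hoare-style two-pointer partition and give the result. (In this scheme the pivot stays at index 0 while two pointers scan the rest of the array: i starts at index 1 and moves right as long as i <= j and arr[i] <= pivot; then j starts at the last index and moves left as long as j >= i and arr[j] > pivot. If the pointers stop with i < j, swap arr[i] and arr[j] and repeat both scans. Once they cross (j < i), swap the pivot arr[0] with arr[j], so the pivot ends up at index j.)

Hoare-style two-pointer partition with pivot = 24:

Initial array: [24, 29, 6, 5, 27, 28, 16]

Pointers start at i = 1, j = 6.
i stops at index 1 (arr[1]=29 > 24), j stops at index 6 (arr[6]=16 <= 24): swap arr[1] and arr[6], array becomes [24, 16, 6, 5, 27, 28, 29]
i ends at 4, j ends at 3: the pointers have crossed (j < i), so scanning stops.

Swap pivot arr[0] with arr[3] to place pivot at position 3: [5, 16, 6, 24, 27, 28, 29]
Pivot position: 3

After partitioning with pivot 24, the array becomes [5, 16, 6, 24, 27, 28, 29]. The pivot is placed at index 3. All elements to the left of the pivot are <= 24, and all elements to the right are > 24.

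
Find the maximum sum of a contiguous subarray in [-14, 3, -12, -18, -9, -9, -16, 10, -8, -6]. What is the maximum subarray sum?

Using Kadane's algorithm on [-14, 3, -12, -18, -9, -9, -16, 10, -8, -6]:

Scanning through the array:
Position 1 (value 3): max_ending_here = 3, max_so_far = 3
Position 2 (value -12): max_ending_here = -9, max_so_far = 3
Position 3 (value -18): max_ending_here = -18, max_so_far = 3
Position 4 (value -9): max_ending_here = -9, max_so_far = 3
Position 5 (value -9): max_ending_here = -9, max_so_far = 3
Position 6 (value -16): max_ending_here = -16, max_so_far = 3
Position 7 (value 10): max_ending_here = 10, max_so_far = 10
Position 8 (value -8): max_ending_here = 2, max_so_far = 10
Position 9 (value -6): max_ending_here = -4, max_so_far = 10

Maximum subarray: [10]
Maximum sum: 10

The maximum subarray is [10] with sum 10. This subarray runs from index 7 to index 7.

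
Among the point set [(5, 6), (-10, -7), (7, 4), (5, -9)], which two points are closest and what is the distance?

Computing all pairwise distances among 4 points:

d((5, 6), (-10, -7)) = 19.8494
d((5, 6), (7, 4)) = 2.8284 <-- minimum
d((5, 6), (5, -9)) = 15.0
d((-10, -7), (7, 4)) = 20.2485
d((-10, -7), (5, -9)) = 15.1327
d((7, 4), (5, -9)) = 13.1529

Closest pair: (5, 6) and (7, 4) with distance 2.8284

The closest pair is (5, 6) and (7, 4) with Euclidean distance 2.8284. For 4 points, brute-force pairwise comparison is shown above. For large n, the divide-and-conquer algorithm (sort by x, recurse on halves, check the dividing strip) achieves O(n log n).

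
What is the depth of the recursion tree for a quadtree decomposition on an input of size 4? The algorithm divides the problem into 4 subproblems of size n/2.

For divide and conquer with division factor 2:

Problem sizes at each level:
Level 0: 4
Level 1: 2
Level 2: 1

The root is level 0 and the size-1 base case is level 2 (the tree spans levels 0 through 2, i.e. 3 levels counting the root), so the depth is the number of divisions: log_2(4) = 2

The recursion tree depth is log_2(4) = 2. At each level, the problem size is divided by 2, so it takes 2 divisions to reduce to a base case of size 1. The algorithm makes 4 recursive calls at each level.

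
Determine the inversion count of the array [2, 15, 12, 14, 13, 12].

Finding inversions in [2, 15, 12, 14, 13, 12]:

(1, 2): arr[1]=15 > arr[2]=12
(1, 3): arr[1]=15 > arr[3]=14
(1, 4): arr[1]=15 > arr[4]=13
(1, 5): arr[1]=15 > arr[5]=12
(3, 4): arr[3]=14 > arr[4]=13
(3, 5): arr[3]=14 > arr[5]=12
(4, 5): arr[4]=13 > arr[5]=12

Total inversions: 7

The array has 7 inversion(s): (1,2), (1,3), (1,4), (1,5), (3,4), (3,5), (4,5). Each pair (i,j) satisfies i < j and arr[i] > arr[j].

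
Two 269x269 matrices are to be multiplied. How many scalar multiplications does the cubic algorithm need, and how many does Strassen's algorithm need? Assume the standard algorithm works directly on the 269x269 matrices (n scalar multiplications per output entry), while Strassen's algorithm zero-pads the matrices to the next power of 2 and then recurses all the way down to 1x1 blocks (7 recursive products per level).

Matrix multiplication for 269x269 matrices:

Strassen's algorithm requires power-of-2 dimensions. Pad 269x269 to 512x512 (next power of 2).

Standard algorithm: 269^3 = 19465109 multiplications
Strassen's algorithm: 7^(log2(512)) = 7^9 = 40353607 multiplications
Difference: 19465109 - 40353607 = -20888498 (Strassen uses MORE here due to padding overhead — for small or just-over-power-of-2 n, padding can outweigh the per-level savings)

Standard: 19465109 multiplications (269^3). Strassen: 40353607 multiplications (7^9, after padding to 512x512). Strassen reduces 8 recursive multiplications to 7 at each level.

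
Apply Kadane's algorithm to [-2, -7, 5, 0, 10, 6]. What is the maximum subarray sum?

Using Kadane's algorithm on [-2, -7, 5, 0, 10, 6]:

Scanning through the array:
Position 1 (value -7): max_ending_here = -7, max_so_far = -2
Position 2 (value 5): max_ending_here = 5, max_so_far = 5
Position 3 (value 0): max_ending_here = 5, max_so_far = 5
Position 4 (value 10): max_ending_here = 15, max_so_far = 15
Position 5 (value 6): max_ending_here = 21, max_so_far = 21

Maximum subarray: [5, 0, 10, 6]
Maximum sum: 21

The maximum subarray is [5, 0, 10, 6] with sum 21. This subarray runs from index 2 to index 5.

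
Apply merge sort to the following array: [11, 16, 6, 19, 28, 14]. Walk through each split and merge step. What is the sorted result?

Merge sort trace:

Split: [11, 16, 6, 19, 28, 14] -> [11, 16, 6] and [19, 28, 14]
  Split: [11, 16, 6] -> [11] and [16, 6]
    Split: [16, 6] -> [16] and [6]
    Merge: [16] + [6] -> [6, 16]
  Merge: [11] + [6, 16] -> [6, 11, 16]
  Split: [19, 28, 14] -> [19] and [28, 14]
    Split: [28, 14] -> [28] and [14]
    Merge: [28] + [14] -> [14, 28]
  Merge: [19] + [14, 28] -> [14, 19, 28]
Merge: [6, 11, 16] + [14, 19, 28] -> [6, 11, 14, 16, 19, 28]

Final sorted array: [6, 11, 14, 16, 19, 28]

The merge sort proceeds by recursively splitting the array and merging sorted halves.
After all merges, the sorted array is [6, 11, 14, 16, 19, 28].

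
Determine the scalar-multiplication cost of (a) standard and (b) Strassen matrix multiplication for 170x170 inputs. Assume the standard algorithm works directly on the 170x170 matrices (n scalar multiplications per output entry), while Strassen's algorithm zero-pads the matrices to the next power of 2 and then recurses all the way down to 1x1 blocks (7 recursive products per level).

Matrix multiplication for 170x170 matrices:

Strassen's algorithm requires power-of-2 dimensions. Pad 170x170 to 256x256 (next power of 2).

Standard algorithm: 170^3 = 4913000 multiplications
Strassen's algorithm: 7^(log2(256)) = 7^8 = 5764801 multiplications
Difference: 4913000 - 5764801 = -851801 (Strassen uses MORE here due to padding overhead — for small or just-over-power-of-2 n, padding can outweigh the per-level savings)

Standard: 4913000 multiplications (170^3). Strassen: 5764801 multiplications (7^8, after padding to 256x256). Strassen reduces 8 recursive multiplications to 7 at each level.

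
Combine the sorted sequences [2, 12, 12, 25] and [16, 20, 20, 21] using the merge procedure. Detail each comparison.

Merging process:

Compare 2 vs 16: take 2 from left. Merged: [2]
Compare 12 vs 16: take 12 from left. Merged: [2, 12]
Compare 12 vs 16: take 12 from left. Merged: [2, 12, 12]
Compare 25 vs 16: take 16 from right. Merged: [2, 12, 12, 16]
Compare 25 vs 20: take 20 from right. Merged: [2, 12, 12, 16, 20]
Compare 25 vs 20: take 20 from right. Merged: [2, 12, 12, 16, 20, 20]
Compare 25 vs 21: take 21 from right. Merged: [2, 12, 12, 16, 20, 20, 21]
Append remaining from left: [25]. Merged: [2, 12, 12, 16, 20, 20, 21, 25]

Final merged array: [2, 12, 12, 16, 20, 20, 21, 25]
Total comparisons: 7

The merged array is [2, 12, 12, 16, 20, 20, 21, 25], requiring 7 comparisons. The merge step runs in O(n) time where n is the total number of elements.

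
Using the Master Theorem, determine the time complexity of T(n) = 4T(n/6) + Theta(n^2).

Master Theorem for T(n) = 4T(n/6) + O(n^2):

a = 4, b = 6, c = 2
log_b(a) = log_6(4) = 0.7737

Case 3: c = 2 > log_6(4) = 0.7737
T(n) = O(n^2) = O(n^2)

For T(n) = 4T(n/6) + O(n^2): log_6(4) = 0.7737. This is Case 3 of the Master Theorem (c > log_b(a), work dominated by root), giving O(n^2).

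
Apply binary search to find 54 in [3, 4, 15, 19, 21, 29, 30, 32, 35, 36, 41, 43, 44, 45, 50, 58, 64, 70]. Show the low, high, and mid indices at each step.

Binary search for 54 in [3, 4, 15, 19, 21, 29, 30, 32, 35, 36, 41, 43, 44, 45, 50, 58, 64, 70]:

lo=0, hi=17, mid=8, arr[mid]=35 -> 35 < 54, search right half
lo=9, hi=17, mid=13, arr[mid]=45 -> 45 < 54, search right half
lo=14, hi=17, mid=15, arr[mid]=58 -> 58 > 54, search left half
lo=14, hi=14, mid=14, arr[mid]=50 -> 50 < 54, search right half
lo=15 > hi=14, target 54 not found

Binary search determines that 54 is not in the array after 4 comparisons. The search space was exhausted without finding the target.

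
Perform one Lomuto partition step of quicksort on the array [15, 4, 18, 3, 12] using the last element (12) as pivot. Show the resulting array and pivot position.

Lomuto partition with pivot = 12:

Initial array: [15, 4, 18, 3, 12]

arr[0]=15 > 12: no swap
arr[1]=4 <= 12: swap with position 0, array becomes [4, 15, 18, 3, 12]
arr[2]=18 > 12: no swap
arr[3]=3 <= 12: swap with position 1, array becomes [4, 3, 18, 15, 12]

Place pivot at position 2: [4, 3, 12, 15, 18]
Pivot position: 2

After partitioning with pivot 12, the array becomes [4, 3, 12, 15, 18]. The pivot is placed at index 2. All elements to the left of the pivot are <= 12, and all elements to the right are > 12.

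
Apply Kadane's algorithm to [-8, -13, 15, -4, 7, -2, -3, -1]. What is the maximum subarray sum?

Using Kadane's algorithm on [-8, -13, 15, -4, 7, -2, -3, -1]:

Scanning through the array:
Position 1 (value -13): max_ending_here = -13, max_so_far = -8
Position 2 (value 15): max_ending_here = 15, max_so_far = 15
Position 3 (value -4): max_ending_here = 11, max_so_far = 15
Position 4 (value 7): max_ending_here = 18, max_so_far = 18
Position 5 (value -2): max_ending_here = 16, max_so_far = 18
Position 6 (value -3): max_ending_here = 13, max_so_far = 18
Position 7 (value -1): max_ending_here = 12, max_so_far = 18

Maximum subarray: [15, -4, 7]
Maximum sum: 18

The maximum subarray is [15, -4, 7] with sum 18. This subarray runs from index 2 to index 4.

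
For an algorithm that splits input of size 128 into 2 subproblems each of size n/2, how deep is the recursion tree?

For divide and conquer with division factor 2:

Problem sizes at each level:
Level 0: 128
Level 1: 64
Level 2: 32
Level 3: 16
Level 4: 8
Level 5: 4
Level 6: 2
Level 7: 1

The root is level 0 and the size-1 base case is level 7 (the tree spans levels 0 through 7, i.e. 8 levels counting the root), so the depth is the number of divisions: log_2(128) = 7

The recursion tree depth is log_2(128) = 7. At each level, the problem size is divided by 2, so it takes 7 divisions to reduce to a base case of size 1. The algorithm makes 2 recursive calls at each level.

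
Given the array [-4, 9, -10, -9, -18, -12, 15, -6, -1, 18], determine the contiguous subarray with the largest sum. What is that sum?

Using Kadane's algorithm on [-4, 9, -10, -9, -18, -12, 15, -6, -1, 18]:

Scanning through the array:
Position 1 (value 9): max_ending_here = 9, max_so_far = 9
Position 2 (value -10): max_ending_here = -1, max_so_far = 9
Position 3 (value -9): max_ending_here = -9, max_so_far = 9
Position 4 (value -18): max_ending_here = -18, max_so_far = 9
Position 5 (value -12): max_ending_here = -12, max_so_far = 9
Position 6 (value 15): max_ending_here = 15, max_so_far = 15
Position 7 (value -6): max_ending_here = 9, max_so_far = 15
Position 8 (value -1): max_ending_here = 8, max_so_far = 15
Position 9 (value 18): max_ending_here = 26, max_so_far = 26

Maximum subarray: [15, -6, -1, 18]
Maximum sum: 26

The maximum subarray is [15, -6, -1, 18] with sum 26. This subarray runs from index 6 to index 9.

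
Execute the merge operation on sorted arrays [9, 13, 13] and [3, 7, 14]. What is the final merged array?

Merging process:

Compare 9 vs 3: take 3 from right. Merged: [3]
Compare 9 vs 7: take 7 from right. Merged: [3, 7]
Compare 9 vs 14: take 9 from left. Merged: [3, 7, 9]
Compare 13 vs 14: take 13 from left. Merged: [3, 7, 9, 13]
Compare 13 vs 14: take 13 from left. Merged: [3, 7, 9, 13, 13]
Append remaining from right: [14]. Merged: [3, 7, 9, 13, 13, 14]

Final merged array: [3, 7, 9, 13, 13, 14]
Total comparisons: 5

The merged array is [3, 7, 9, 13, 13, 14], requiring 5 comparisons. The merge step runs in O(n) time where n is the total number of elements.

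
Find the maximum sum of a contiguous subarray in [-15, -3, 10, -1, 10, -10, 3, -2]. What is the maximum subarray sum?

Using Kadane's algorithm on [-15, -3, 10, -1, 10, -10, 3, -2]:

Scanning through the array:
Position 1 (value -3): max_ending_here = -3, max_so_far = -3
Position 2 (value 10): max_ending_here = 10, max_so_far = 10
Position 3 (value -1): max_ending_here = 9, max_so_far = 10
Position 4 (value 10): max_ending_here = 19, max_so_far = 19
Position 5 (value -10): max_ending_here = 9, max_so_far = 19
Position 6 (value 3): max_ending_here = 12, max_so_far = 19
Position 7 (value -2): max_ending_here = 10, max_so_far = 19

Maximum subarray: [10, -1, 10]
Maximum sum: 19

The maximum subarray is [10, -1, 10] with sum 19. This subarray runs from index 2 to index 4.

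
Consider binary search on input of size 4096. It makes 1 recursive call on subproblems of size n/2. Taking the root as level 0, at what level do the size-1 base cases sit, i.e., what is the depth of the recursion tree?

For divide and conquer with division factor 2:

Problem sizes at each level:
Level 0: 4096
Level 1: 2048
Level 2: 1024
Level 3: 512
Level 4: 256
Level 5: 128
Level 6: 64
Level 7: 32
Level 8: 16
Level 9: 8
Level 10: 4
Level 11: 2
Level 12: 1

The root is level 0 and the size-1 base case is level 12 (the tree spans levels 0 through 12, i.e. 13 levels counting the root), so the depth is the number of divisions: log_2(4096) = 12

The recursion tree depth is log_2(4096) = 12. At each level, the problem size is divided by 2, so it takes 12 divisions to reduce to a base case of size 1. The algorithm makes 1 recursive call at each level.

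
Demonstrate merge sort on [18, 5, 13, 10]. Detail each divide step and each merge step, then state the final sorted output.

Merge sort trace:

Split: [18, 5, 13, 10] -> [18, 5] and [13, 10]
  Split: [18, 5] -> [18] and [5]
  Merge: [18] + [5] -> [5, 18]
  Split: [13, 10] -> [13] and [10]
  Merge: [13] + [10] -> [10, 13]
Merge: [5, 18] + [10, 13] -> [5, 10, 13, 18]

Final sorted array: [5, 10, 13, 18]

The merge sort proceeds by recursively splitting the array and merging sorted halves.
After all merges, the sorted array is [5, 10, 13, 18].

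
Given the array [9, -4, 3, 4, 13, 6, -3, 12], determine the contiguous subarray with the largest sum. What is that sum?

Using Kadane's algorithm on [9, -4, 3, 4, 13, 6, -3, 12]:

Scanning through the array:
Position 1 (value -4): max_ending_here = 5, max_so_far = 9
Position 2 (value 3): max_ending_here = 8, max_so_far = 9
Position 3 (value 4): max_ending_here = 12, max_so_far = 12
Position 4 (value 13): max_ending_here = 25, max_so_far = 25
Position 5 (value 6): max_ending_here = 31, max_so_far = 31
Position 6 (value -3): max_ending_here = 28, max_so_far = 31
Position 7 (value 12): max_ending_here = 40, max_so_far = 40

Maximum subarray: [9, -4, 3, 4, 13, 6, -3, 12]
Maximum sum: 40

The maximum subarray is [9, -4, 3, 4, 13, 6, -3, 12] with sum 40. This subarray runs from index 0 to index 7.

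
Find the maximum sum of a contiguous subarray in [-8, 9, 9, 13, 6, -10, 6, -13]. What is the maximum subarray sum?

Using Kadane's algorithm on [-8, 9, 9, 13, 6, -10, 6, -13]:

Scanning through the array:
Position 1 (value 9): max_ending_here = 9, max_so_far = 9
Position 2 (value 9): max_ending_here = 18, max_so_far = 18
Position 3 (value 13): max_ending_here = 31, max_so_far = 31
Position 4 (value 6): max_ending_here = 37, max_so_far = 37
Position 5 (value -10): max_ending_here = 27, max_so_far = 37
Position 6 (value 6): max_ending_here = 33, max_so_far = 37
Position 7 (value -13): max_ending_here = 20, max_so_far = 37

Maximum subarray: [9, 9, 13, 6]
Maximum sum: 37

The maximum subarray is [9, 9, 13, 6] with sum 37. This subarray runs from index 1 to index 4.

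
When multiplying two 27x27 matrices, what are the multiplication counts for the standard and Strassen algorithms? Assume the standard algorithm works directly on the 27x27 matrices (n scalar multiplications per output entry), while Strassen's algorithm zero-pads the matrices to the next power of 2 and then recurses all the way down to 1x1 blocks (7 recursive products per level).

Matrix multiplication for 27x27 matrices:

Strassen's algorithm requires power-of-2 dimensions. Pad 27x27 to 32x32 (next power of 2).

Standard algorithm: 27^3 = 19683 multiplications
Strassen's algorithm: 7^(log2(32)) = 7^5 = 16807 multiplications
Savings: 19683 - 16807 = 2876 multiplications

Standard: 19683 multiplications (27^3). Strassen: 16807 multiplications (7^5, after padding to 32x32). Strassen reduces 8 recursive multiplications to 7 at each level.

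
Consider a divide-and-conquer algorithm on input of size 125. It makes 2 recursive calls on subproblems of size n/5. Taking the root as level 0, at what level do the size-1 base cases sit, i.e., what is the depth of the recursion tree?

For divide and conquer with division factor 5:

Problem sizes at each level:
Level 0: 125
Level 1: 25
Level 2: 5
Level 3: 1

The root is level 0 and the size-1 base case is level 3 (the tree spans levels 0 through 3, i.e. 4 levels counting the root), so the depth is the number of divisions: log_5(125) = 3

The recursion tree depth is log_5(125) = 3. At each level, the problem size is divided by 5, so it takes 3 divisions to reduce to a base case of size 1. The algorithm makes 2 recursive calls at each level.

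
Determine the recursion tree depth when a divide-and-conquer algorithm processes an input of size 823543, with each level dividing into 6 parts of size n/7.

For divide and conquer with division factor 7:

Problem sizes at each level:
Level 0: 823543
Level 1: 117649
Level 2: 16807
Level 3: 2401
Level 4: 343
Level 5: 49
Level 6: 7
Level 7: 1

The root is level 0 and the size-1 base case is level 7 (the tree spans levels 0 through 7, i.e. 8 levels counting the root), so the depth is the number of divisions: log_7(823543) = 7

The recursion tree depth is log_7(823543) = 7. At each level, the problem size is divided by 7, so it takes 7 divisions to reduce to a base case of size 1. The algorithm makes 6 recursive calls at each level.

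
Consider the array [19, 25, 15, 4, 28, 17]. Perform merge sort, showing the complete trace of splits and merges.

Merge sort trace:

Split: [19, 25, 15, 4, 28, 17] -> [19, 25, 15] and [4, 28, 17]
  Split: [19, 25, 15] -> [19] and [25, 15]
    Split: [25, 15] -> [25] and [15]
    Merge: [25] + [15] -> [15, 25]
  Merge: [19] + [15, 25] -> [15, 19, 25]
  Split: [4, 28, 17] -> [4] and [28, 17]
    Split: [28, 17] -> [28] and [17]
    Merge: [28] + [17] -> [17, 28]
  Merge: [4] + [17, 28] -> [4, 17, 28]
Merge: [15, 19, 25] + [4, 17, 28] -> [4, 15, 17, 19, 25, 28]

Final sorted array: [4, 15, 17, 19, 25, 28]

The merge sort proceeds by recursively splitting the array and merging sorted halves.
After all merges, the sorted array is [4, 15, 17, 19, 25, 28].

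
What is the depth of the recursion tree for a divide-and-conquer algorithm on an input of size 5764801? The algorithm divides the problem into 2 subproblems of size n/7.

For divide and conquer with division factor 7:

Problem sizes at each level:
Level 0: 5764801
Level 1: 823543
Level 2: 117649
Level 3: 16807
Level 4: 2401
Level 5: 343
Level 6: 49
Level 7: 7
Level 8: 1

The root is level 0 and the size-1 base case is level 8 (the tree spans levels 0 through 8, i.e. 9 levels counting the root), so the depth is the number of divisions: log_7(5764801) = 8

The recursion tree depth is log_7(5764801) = 8. At each level, the problem size is divided by 7, so it takes 8 divisions to reduce to a base case of size 1. The algorithm makes 2 recursive calls at each level.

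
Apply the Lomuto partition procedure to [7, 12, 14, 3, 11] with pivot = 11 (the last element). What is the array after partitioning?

Lomuto partition with pivot = 11:

Initial array: [7, 12, 14, 3, 11]

arr[0]=7 <= 11: swap with position 0, array becomes [7, 12, 14, 3, 11]
arr[1]=12 > 11: no swap
arr[2]=14 > 11: no swap
arr[3]=3 <= 11: swap with position 1, array becomes [7, 3, 14, 12, 11]

Place pivot at position 2: [7, 3, 11, 12, 14]
Pivot position: 2

After partitioning with pivot 11, the array becomes [7, 3, 11, 12, 14]. The pivot is placed at index 2. All elements to the left of the pivot are <= 11, and all elements to the right are > 11.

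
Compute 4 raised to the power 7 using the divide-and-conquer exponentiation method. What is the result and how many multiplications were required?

Computing 4^7 by squaring (build up from 4^1; each line after the first costs one multiplication):

4^1 = 4
4^2 = (4^1)^2 = 4^2 = 16
4^3 = 4 * 4^2 = 4 * 16 = 64
4^6 = (4^3)^2 = 64^2 = 4096
4^7 = 4 * 4^6 = 4 * 4096 = 16384

Result: 16384
Multiplications needed: 4 (4 lines after 4^1)

4^7 = 16384. Using exponentiation by squaring, this requires 4 multiplications. The key idea: if the exponent is even, square the half-power; if odd, multiply by the base once.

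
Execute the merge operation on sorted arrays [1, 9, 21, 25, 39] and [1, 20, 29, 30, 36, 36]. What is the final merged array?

Merging process:

Compare 1 vs 1: take 1 from left. Merged: [1]
Compare 9 vs 1: take 1 from right. Merged: [1, 1]
Compare 9 vs 20: take 9 from left. Merged: [1, 1, 9]
Compare 21 vs 20: take 20 from right. Merged: [1, 1, 9, 20]
Compare 21 vs 29: take 21 from left. Merged: [1, 1, 9, 20, 21]
Compare 25 vs 29: take 25 from left. Merged: [1, 1, 9, 20, 21, 25]
Compare 39 vs 29: take 29 from right. Merged: [1, 1, 9, 20, 21, 25, 29]
Compare 39 vs 30: take 30 from right. Merged: [1, 1, 9, 20, 21, 25, 29, 30]
Compare 39 vs 36: take 36 from right. Merged: [1, 1, 9, 20, 21, 25, 29, 30, 36]
Compare 39 vs 36: take 36 from right. Merged: [1, 1, 9, 20, 21, 25, 29, 30, 36, 36]
Append remaining from left: [39]. Merged: [1, 1, 9, 20, 21, 25, 29, 30, 36, 36, 39]

Final merged array: [1, 1, 9, 20, 21, 25, 29, 30, 36, 36, 39]
Total comparisons: 10

The merged array is [1, 1, 9, 20, 21, 25, 29, 30, 36, 36, 39], requiring 10 comparisons. The merge step runs in O(n) time where n is the total number of elements.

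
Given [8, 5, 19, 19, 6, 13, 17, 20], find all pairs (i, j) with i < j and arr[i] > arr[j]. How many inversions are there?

Finding inversions in [8, 5, 19, 19, 6, 13, 17, 20]:

(0, 1): arr[0]=8 > arr[1]=5
(0, 4): arr[0]=8 > arr[4]=6
(2, 4): arr[2]=19 > arr[4]=6
(2, 5): arr[2]=19 > arr[5]=13
(2, 6): arr[2]=19 > arr[6]=17
(3, 4): arr[3]=19 > arr[4]=6
(3, 5): arr[3]=19 > arr[5]=13
(3, 6): arr[3]=19 > arr[6]=17

Total inversions: 8

The array has 8 inversion(s): (0,1), (0,4), (2,4), (2,5), (2,6), (3,4), (3,5), (3,6). Each pair (i,j) satisfies i < j and arr[i] > arr[j].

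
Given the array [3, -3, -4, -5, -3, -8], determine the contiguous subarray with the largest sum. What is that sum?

Using Kadane's algorithm on [3, -3, -4, -5, -3, -8]:

Scanning through the array:
Position 1 (value -3): max_ending_here = 0, max_so_far = 3
Position 2 (value -4): max_ending_here = -4, max_so_far = 3
Position 3 (value -5): max_ending_here = -5, max_so_far = 3
Position 4 (value -3): max_ending_here = -3, max_so_far = 3
Position 5 (value -8): max_ending_here = -8, max_so_far = 3

Maximum subarray: [3]
Maximum sum: 3

The maximum subarray is [3] with sum 3. This subarray runs from index 0 to index 0.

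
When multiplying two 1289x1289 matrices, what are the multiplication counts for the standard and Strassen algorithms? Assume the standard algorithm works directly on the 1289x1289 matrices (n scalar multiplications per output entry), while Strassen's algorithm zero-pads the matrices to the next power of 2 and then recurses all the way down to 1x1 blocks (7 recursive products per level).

Matrix multiplication for 1289x1289 matrices:

Strassen's algorithm requires power-of-2 dimensions. Pad 1289x1289 to 2048x2048 (next power of 2).

Standard algorithm: 1289^3 = 2141700569 multiplications
Strassen's algorithm: 7^(log2(2048)) = 7^11 = 1977326743 multiplications
Savings: 2141700569 - 1977326743 = 164373826 multiplications

Standard: 2141700569 multiplications (1289^3). Strassen: 1977326743 multiplications (7^11, after padding to 2048x2048). Strassen reduces 8 recursive multiplications to 7 at each level.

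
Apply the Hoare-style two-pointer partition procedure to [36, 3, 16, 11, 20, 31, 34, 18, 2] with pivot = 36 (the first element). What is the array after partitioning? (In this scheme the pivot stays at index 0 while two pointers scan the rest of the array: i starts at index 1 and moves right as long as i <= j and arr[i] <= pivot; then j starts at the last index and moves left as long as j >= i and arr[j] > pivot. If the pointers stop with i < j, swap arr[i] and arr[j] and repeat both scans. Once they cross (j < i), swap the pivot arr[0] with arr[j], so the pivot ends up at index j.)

Hoare-style two-pointer partition with pivot = 36:

Initial array: [36, 3, 16, 11, 20, 31, 34, 18, 2]

Pointers start at i = 1, j = 8.
i ends at 9, j ends at 8: the pointers have crossed (j < i), so scanning stops.

Swap pivot arr[0] with arr[8] to place pivot at position 8: [2, 3, 16, 11, 20, 31, 34, 18, 36]
Pivot position: 8

After partitioning with pivot 36, the array becomes [2, 3, 16, 11, 20, 31, 34, 18, 36]. The pivot is placed at index 8. All elements to the left of the pivot are <= 36, and all elements to the right are > 36.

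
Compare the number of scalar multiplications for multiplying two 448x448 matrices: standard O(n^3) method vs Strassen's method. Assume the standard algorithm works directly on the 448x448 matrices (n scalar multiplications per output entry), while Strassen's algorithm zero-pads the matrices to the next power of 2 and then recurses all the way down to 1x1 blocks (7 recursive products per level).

Matrix multiplication for 448x448 matrices:

Strassen's algorithm requires power-of-2 dimensions. Pad 448x448 to 512x512 (next power of 2).

Standard algorithm: 448^3 = 89915392 multiplications
Strassen's algorithm: 7^(log2(512)) = 7^9 = 40353607 multiplications
Savings: 89915392 - 40353607 = 49561785 multiplications

Standard: 89915392 multiplications (448^3). Strassen: 40353607 multiplications (7^9, after padding to 512x512). Strassen reduces 8 recursive multiplications to 7 at each level.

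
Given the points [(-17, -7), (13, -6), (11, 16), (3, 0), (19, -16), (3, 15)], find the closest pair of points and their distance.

Computing all pairwise distances among 6 points:

d((-17, -7), (13, -6)) = 30.0167
d((-17, -7), (11, 16)) = 36.2353
d((-17, -7), (3, 0)) = 21.1896
d((-17, -7), (19, -16)) = 37.108
d((-17, -7), (3, 15)) = 29.7321
d((13, -6), (11, 16)) = 22.0907
d((13, -6), (3, 0)) = 11.6619
d((13, -6), (19, -16)) = 11.6619
d((13, -6), (3, 15)) = 23.2594
d((11, 16), (3, 0)) = 17.8885
d((11, 16), (19, -16)) = 32.9848
d((11, 16), (3, 15)) = 8.0623 <-- minimum
d((3, 0), (19, -16)) = 22.6274
d((3, 0), (3, 15)) = 15.0
d((19, -16), (3, 15)) = 34.8855

Closest pair: (11, 16) and (3, 15) with distance 8.0623

The closest pair is (11, 16) and (3, 15) with Euclidean distance 8.0623. For 6 points, brute-force pairwise comparison is shown above. For large n, the divide-and-conquer algorithm (sort by x, recurse on halves, check the dividing strip) achieves O(n log n).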